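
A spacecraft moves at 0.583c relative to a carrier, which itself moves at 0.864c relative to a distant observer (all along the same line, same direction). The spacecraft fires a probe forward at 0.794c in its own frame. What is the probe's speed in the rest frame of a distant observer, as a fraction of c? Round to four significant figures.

0.9956c

Apply u = (u'+v)/(1+u'v) twice. Probe in the carrier frame: (0.794+0.583)/(1+0.794·0.583) = 1.377/1.462902 = 0.94128c.
That velocity, transformed to the rest frame of a distant observer: (0.94128+0.864)/(1+0.94128·0.864) = 1.80528/1.81326592 = 0.9956c.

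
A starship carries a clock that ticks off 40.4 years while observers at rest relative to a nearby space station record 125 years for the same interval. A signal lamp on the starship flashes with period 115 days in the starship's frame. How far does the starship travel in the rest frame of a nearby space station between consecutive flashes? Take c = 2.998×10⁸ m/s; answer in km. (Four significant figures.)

8.722×10^12 km

From Δt = γΔτ: γ = 125/40.4 = 3.09406.
β = √(1 − 1/γ²) = 0.94633. Lab-frame period = γτ = 3.09406×115 days = 355.82 days. Distance = βc × γτ = 0.94633 × 2.998×10⁸ m/s × 30742848 s = 8.7220×10^15 m = 8.722×10^12 km.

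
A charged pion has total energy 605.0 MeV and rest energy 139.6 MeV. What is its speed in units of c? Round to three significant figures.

0.973c

Total energy E = γmc² gives γ = 605.0/139.6 = 4.3338.
Hence β = √(1 − 1/γ²) = √(1 − 0.053243) = √0.946757 = 0.973.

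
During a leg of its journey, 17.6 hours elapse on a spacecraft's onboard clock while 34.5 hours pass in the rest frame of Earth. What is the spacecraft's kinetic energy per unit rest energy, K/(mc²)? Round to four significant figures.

0.9602

The time-dilation ratio gives γ = 34.5/17.6 = 1.96023.
K/(mc²) = γ − 1 = 1.96023 − 1 = 0.9602.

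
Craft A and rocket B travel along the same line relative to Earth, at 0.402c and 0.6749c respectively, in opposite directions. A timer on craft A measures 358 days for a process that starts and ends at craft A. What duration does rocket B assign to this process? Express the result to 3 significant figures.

674 days

Speed of craft A in rocket B's frame: u = (v_A + v_B)/(1 + v_A v_B/c²) = (0.402 + 0.6749)/(1 + 0.402×0.6749) = 1.0769/1.2713098 = 0.84708; |u| = 0.84708c.
At |u| = 0.84708c, γ = (1 − 0.717545)^(−1/2) = 1.8816.
Craft A's interval is proper; time dilation gives Δt_B = γΔτ = 1.8816 × 358 days = 674 days.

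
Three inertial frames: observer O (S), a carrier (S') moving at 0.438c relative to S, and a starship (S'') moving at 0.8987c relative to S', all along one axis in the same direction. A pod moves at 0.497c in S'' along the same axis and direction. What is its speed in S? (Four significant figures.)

First combine the pod and starship (S''→S'): u₁ = (0.497 + 0.8987)/(1 + 0.497×0.8987) = 1.3957/1.4466539 = 0.96478.
Then combine with the carrier (S'→S): u = (0.96478 + 0.438)/(1 + 0.96478×0.438) = 1.40278/1.42257364 = 0.98609.

0.9861c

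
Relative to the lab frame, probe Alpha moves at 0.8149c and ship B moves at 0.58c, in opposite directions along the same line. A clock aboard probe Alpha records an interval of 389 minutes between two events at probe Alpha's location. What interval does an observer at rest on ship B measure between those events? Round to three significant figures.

The velocity of probe Alpha relative to ship B is (0.8149 + 0.58)c / (1 + 0.8149×0.58) = 0.94721c; relative speed 0.94721c.
At |u| = 0.94721c, γ = (1 − 0.897207)^(−1/2) = 3.119.
Probe Alpha's interval is proper; time dilation gives Δt_B = γΔτ = 3.119 × 389 minutes = 1210 minutes.

1210 minutes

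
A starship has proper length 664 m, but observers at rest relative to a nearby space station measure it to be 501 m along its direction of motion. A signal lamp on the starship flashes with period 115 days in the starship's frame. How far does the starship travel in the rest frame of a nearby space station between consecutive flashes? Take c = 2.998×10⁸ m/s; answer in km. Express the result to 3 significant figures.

γ = L₀/L = 664/501 = 1.32535.
β = √(1 − 1/γ²) = 0.65628. Lab-frame period = γτ = 1.32535×115 days = 152.42 days. Distance = βc × γτ = 0.65628 × 2.998×10⁸ m/s × 13169088 s = 2.5911×10^15 m = 2.59×10^12 km.

2.59×10^12 km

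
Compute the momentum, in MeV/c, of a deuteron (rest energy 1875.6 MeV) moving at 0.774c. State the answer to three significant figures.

2290 MeV/c

γ = 1/√(1 − β²) = 1/√(1 − 0.599076) = 1/√0.400924 = 1/0.633186 = 1.5793.
Momentum: p = γβ·mc = 1.5793 × 0.774 × 1875.6 MeV/c = 2290 MeV/c.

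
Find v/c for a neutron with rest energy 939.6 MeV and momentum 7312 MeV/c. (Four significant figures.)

pc/(mc²) = 7312/939.6 = 7.782 = βγ = β/√(1−β²).
So β² = x²/(1 + x²) with x = 7.782: x² = 60.5595, β² = 60.5595/61.5595 = 0.983756, β = 0.9918.

0.9918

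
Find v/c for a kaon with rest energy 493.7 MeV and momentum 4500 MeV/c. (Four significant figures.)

βγ = pc/(mc²) = 4500/493.7 = 9.1148.
Since γ² = 1 + (βγ)² = 84.0796, γ = √84.0796 = 9.16949, and β = (βγ)/γ = 9.1148/9.16949 = 0.9940.

0.9940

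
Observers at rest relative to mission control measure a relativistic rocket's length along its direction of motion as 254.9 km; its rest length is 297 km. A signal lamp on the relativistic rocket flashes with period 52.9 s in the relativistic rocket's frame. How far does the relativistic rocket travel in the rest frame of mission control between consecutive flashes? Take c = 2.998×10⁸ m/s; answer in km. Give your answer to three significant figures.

9.48×10^6 km

Length contraction gives γ = L₀/L = 297/254.9 = 1.16516.
β = √(1 − 1/γ²) = 0.51323. Lab-frame period = γτ = 1.16516×52.9 s = 61.637 s. Distance = βc × γτ = 0.51323 × 2.998×10⁸ m/s × 61.637 s = 9.4839×10^9 m = 9.48×10^6 km.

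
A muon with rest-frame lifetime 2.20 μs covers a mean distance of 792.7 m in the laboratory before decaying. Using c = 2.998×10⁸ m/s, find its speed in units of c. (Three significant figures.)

0.769c

Let x = d/(cτ) = 792.7 m / (2.998×10⁸ m/s × 2.200×10^-6 s) = 1.2019. Since d = βγcτ, x = βγ = β/√(1−β²).
Solving: β² = x²/(1+x²) = 1.44456/2.44456 = 0.590928, so β = 0.769.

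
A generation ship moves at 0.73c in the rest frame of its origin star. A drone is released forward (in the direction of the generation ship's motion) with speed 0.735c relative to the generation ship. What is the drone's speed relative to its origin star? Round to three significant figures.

0.953c

In units of c, u = (u' + v)/(1 + u'v) with u' = 0.735 and v = 0.73.
Numerator: 0.735 + 0.73 = 1.465. Denominator: 1 + (0.735)(0.73) = 1.53655.
u = 1.465/1.53655 = 0.95343, so the speed is 0.953c.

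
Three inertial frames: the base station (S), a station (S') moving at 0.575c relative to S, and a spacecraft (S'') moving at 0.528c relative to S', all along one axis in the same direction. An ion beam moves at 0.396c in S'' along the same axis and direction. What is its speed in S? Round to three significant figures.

0.930c

Apply u = (u'+v)/(1+u'v) twice. Ion beam in the station frame: (0.396+0.528)/(1+0.396·0.528) = 0.924/1.209088 = 0.76421c.
That velocity, transformed to the rest frame of the base station: (0.76421+0.575)/(1+0.76421·0.575) = 1.33921/1.43942075 = 0.93038c.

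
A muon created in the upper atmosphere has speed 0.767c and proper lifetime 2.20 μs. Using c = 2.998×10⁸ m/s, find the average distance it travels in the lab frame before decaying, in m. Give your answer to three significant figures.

β² = 0.588289, so γ = 1/√0.411711 = 1.5585.
Lab-frame lifetime: Δt = γτ = 1.5585 × 2.20 μs = 3.4287 μs.
Distance: d = vΔt = 0.767 × 2.998×10⁸ m/s × 3.4287×10^-6 s = 788 m.

788 m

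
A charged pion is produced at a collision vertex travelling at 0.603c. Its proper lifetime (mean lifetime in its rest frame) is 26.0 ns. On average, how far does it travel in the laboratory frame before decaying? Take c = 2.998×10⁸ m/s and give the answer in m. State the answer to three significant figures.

5.89 m

With β = 0.603, γ = 1/√(1 − 0.603²) = 1/√0.636391 = 1.2535.
Lab-frame lifetime: Δt = γτ = 1.2535 × 26.0 ns = 32.591 ns.
Distance: d = vΔt = 0.603 × 2.998×10⁸ m/s × 3.2591×10^-8 s = 5.89 m.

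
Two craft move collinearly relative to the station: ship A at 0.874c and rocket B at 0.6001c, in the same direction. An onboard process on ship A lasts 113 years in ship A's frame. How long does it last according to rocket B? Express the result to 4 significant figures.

138.2 years

Speed of ship A in rocket B's frame: u = (v_A − v_B)/(1 − v_A v_B/c²) = (0.874 − 0.6001)/(1 − 0.874×0.6001) = 0.2739/0.4755126 = 0.57601; |u| = 0.57601c.
At |u| = 0.57601c, γ = (1 − 0.331788)^(−1/2) = 1.2233.
The clock on ship A records proper time, so rocket B measures Δt = γΔτ = 1.2233 × 113 = 138.2 years.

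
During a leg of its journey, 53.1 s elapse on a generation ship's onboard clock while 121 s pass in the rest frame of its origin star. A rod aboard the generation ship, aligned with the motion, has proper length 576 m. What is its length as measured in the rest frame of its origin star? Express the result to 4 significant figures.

The time-dilation ratio gives γ = 121/53.1 = 2.27872.
The rod contracts by the same γ: 576 m / 2.27872 = 252.8 m.

252.8 m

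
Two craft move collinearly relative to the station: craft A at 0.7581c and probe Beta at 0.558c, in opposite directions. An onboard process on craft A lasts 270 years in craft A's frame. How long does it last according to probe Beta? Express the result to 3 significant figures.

Speed of craft A in probe Beta's frame: u = (v_A + v_B)/(1 + v_A v_B/c²) = (0.7581 + 0.558)/(1 + 0.7581×0.558) = 1.3161/1.4230198 = 0.92486; |u| = 0.92486c.
At |u| = 0.92486c, γ = (1 − 0.855366)^(−1/2) = 2.6294.
The clock on craft A records proper time, so probe Beta measures Δt = γΔτ = 2.6294 × 270 = 710 years.

710 years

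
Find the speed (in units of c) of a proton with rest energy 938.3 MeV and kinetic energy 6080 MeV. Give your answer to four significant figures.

K = (γ−1)mc², so γ = 1 + 6080/938.3 = 7.4798.
Then v/c = √(1 − γ⁻²) = √(1 − 0.0178739) = √0.9821261 = 0.9910.

0.9910c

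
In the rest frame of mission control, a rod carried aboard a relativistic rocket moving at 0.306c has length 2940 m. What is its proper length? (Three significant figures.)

With β = 0.306, γ = 1/√(1 − 0.306²) = 1/√0.906364 = 1.0504.
Proper length: L₀ = γ·L = 1.0504 × 2940 = 3090 m.

3090 m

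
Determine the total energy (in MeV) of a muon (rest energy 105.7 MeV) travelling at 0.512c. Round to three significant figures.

γ = 1/√(1 − β²) = 1/√(1 − 0.262144) = 1/√0.737856 = 1/0.858985 = 1.1642.
Total energy: E = γmc² = 1.1642 × 105.7 MeV = 123 MeV.

123 MeV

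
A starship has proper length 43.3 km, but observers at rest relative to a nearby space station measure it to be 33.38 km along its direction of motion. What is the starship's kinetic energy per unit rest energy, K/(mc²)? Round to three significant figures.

Length contraction gives γ = L₀/L = 43.3/33.38 = 1.29718.
K/(mc²) = γ − 1 = 1.29718 − 1 = 0.297.

0.297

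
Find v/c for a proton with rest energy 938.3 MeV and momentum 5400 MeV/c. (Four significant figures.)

pc/(mc²) = 5400/938.3 = 5.7551 = βγ = β/√(1−β²).
So β² = x²/(1 + x²) with x = 5.7551: x² = 33.1212, β² = 33.1212/34.1212 = 0.970693, β = 0.9852.

0.9852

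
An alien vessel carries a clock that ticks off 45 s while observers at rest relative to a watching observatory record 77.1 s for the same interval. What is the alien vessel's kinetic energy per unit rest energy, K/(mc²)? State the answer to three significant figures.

The time-dilation ratio gives γ = 77.1/45 = 1.71333.
Since K = (γ−1)mc², K/(mc²) = 1.71333 − 1 = 0.713.

0.713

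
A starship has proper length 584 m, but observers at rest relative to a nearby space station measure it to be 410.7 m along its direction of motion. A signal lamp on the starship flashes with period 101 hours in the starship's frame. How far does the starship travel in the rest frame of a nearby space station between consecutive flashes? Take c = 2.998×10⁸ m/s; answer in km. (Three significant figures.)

γ = L₀/L = 584/410.7 = 1.42196.
β = √(1 − 1/γ²) = 0.71094. Lab-frame period = γτ = 1.42196×101 hours = 143.62 hours. Distance = βc × γτ = 0.71094 × 2.998×10⁸ m/s × 517032 s = 1.1020×10^14 m = 1.10×10^11 km.

1.10×10^11 km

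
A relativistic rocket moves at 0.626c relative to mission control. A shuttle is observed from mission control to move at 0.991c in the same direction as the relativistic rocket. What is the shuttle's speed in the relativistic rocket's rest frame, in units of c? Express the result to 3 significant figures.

0.961c

Transform to the relativistic rocket's frame: u' = (u − v)/(1 − uv/c²).
u' = (0.991 − 0.626)/(1 − 0.991×0.626) = 0.365/0.379634 = 0.96145.
Speed in the relativistic rocket's frame: 0.961c (in the same direction).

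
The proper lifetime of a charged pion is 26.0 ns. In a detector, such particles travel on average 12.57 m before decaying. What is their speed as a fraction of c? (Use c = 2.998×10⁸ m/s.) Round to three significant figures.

0.850c

d = βγcτ ⇒ βγ = d/(cτ) = 12.57 m / (7.7948 m) = 1.6126.
β = (βγ)/√(1+(βγ)²) = 1.6126/√3.60048 = 0.850.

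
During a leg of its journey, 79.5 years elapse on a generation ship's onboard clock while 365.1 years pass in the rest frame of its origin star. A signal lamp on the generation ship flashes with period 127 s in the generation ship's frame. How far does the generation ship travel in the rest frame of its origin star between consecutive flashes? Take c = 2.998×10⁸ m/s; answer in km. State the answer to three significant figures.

1.71×10^8 km

γ = Δt/Δτ = 365.1/79.5 = 4.59245.
β = √(1 − 1/γ²) = 0.976. Lab-frame period = γτ = 4.59245×127 s = 583.24 s. Distance = βc × γτ = 0.976 × 2.998×10⁸ m/s × 583.24 s = 1.7066×10^11 m = 1.71×10^8 km.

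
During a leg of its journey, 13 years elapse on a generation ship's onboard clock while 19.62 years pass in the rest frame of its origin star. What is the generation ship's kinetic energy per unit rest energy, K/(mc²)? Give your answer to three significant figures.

0.509

The time-dilation ratio gives γ = 19.62/13 = 1.50923.
K/(mc²) = γ − 1 = 1.50923 − 1 = 0.509.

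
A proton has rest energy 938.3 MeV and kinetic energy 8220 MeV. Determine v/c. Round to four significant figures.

0.9947

K = (γ−1)mc², so γ = 1 + 8220/938.3 = 9.7605.
Then v/c = √(1 − γ⁻²) = √(1 − 0.0104968) = √0.9895032 = 0.9947.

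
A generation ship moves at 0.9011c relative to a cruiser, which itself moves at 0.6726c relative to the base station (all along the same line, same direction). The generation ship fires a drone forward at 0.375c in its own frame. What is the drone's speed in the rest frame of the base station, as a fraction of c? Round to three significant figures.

Compose velocities in two stages. Stage 1 (into S'): u₁ = (0.375+0.9011)/(1+0.375×0.9011) = 0.9538.
Stage 2 (into S): u = (0.9538+0.6726)/(1+0.9538×0.6726) = 0.99079, so the speed is 0.991c.

0.991c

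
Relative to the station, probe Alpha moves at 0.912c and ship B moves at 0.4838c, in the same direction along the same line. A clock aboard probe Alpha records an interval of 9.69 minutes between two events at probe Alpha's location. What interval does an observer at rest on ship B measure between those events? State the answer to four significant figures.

15.08 minutes

Transform probe Alpha's velocity into ship B's frame: (0.912 − 0.4838)/(1 − 0.912·0.4838) = 0.4282/0.5587744, so the relative speed is 0.76632c.
At |u| = 0.76632c, γ = (1 − 0.587246)^(−1/2) = 1.5565.
Probe Alpha's interval is proper; time dilation gives Δt_B = γΔτ = 1.5565 × 9.69 minutes = 15.08 minutes.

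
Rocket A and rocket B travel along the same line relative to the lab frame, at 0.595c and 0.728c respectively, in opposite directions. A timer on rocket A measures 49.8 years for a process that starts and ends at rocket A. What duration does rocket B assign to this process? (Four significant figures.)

129.5 years

Transform rocket A's velocity into rocket B's frame: (0.595 + 0.728)/(1 + 0.595·0.728) = 1.323/1.43316, so the relative speed is 0.92313c.
At |u| = 0.92313c, γ = (1 − 0.852169)^(−1/2) = 2.6009.
Rocket A's interval is proper; time dilation gives Δt_B = γΔτ = 2.6009 × 49.8 years = 129.5 years.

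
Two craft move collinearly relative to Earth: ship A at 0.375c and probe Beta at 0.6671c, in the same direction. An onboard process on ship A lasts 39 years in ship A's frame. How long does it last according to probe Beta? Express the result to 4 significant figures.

The velocity of ship A relative to probe Beta is (0.375 − 0.6671)c / (1 − 0.375×0.6671) = −0.38955c; relative speed 0.38955c.
γ for this relative speed: γ = 1/√(1 − 0.151749) = 1.0858.
Ship A's interval is proper; time dilation gives Δt_B = γΔτ = 1.0858 × 39 years = 42.35 years.

42.35 years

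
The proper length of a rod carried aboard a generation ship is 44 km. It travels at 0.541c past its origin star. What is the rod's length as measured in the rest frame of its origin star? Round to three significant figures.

β² = 0.292681, so γ = 1/√0.707319 = 1.189.
Along the direction of motion the measured length is L₀/γ = 44/1.189 = 37.0 km.

37.0 km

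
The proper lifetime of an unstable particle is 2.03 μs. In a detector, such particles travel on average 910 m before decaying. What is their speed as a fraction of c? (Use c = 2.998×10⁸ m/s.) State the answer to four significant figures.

d = βγcτ ⇒ βγ = d/(cτ) = 910.0 m / (608.594 m) = 1.4952.
β = (βγ)/√(1+(βγ)²) = 1.4952/√3.23562 = 0.8312.

0.8312c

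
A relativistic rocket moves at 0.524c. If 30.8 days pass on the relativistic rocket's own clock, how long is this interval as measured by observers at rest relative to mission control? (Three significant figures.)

36.2 days

β² = 0.274576, so γ = 1/√0.725424 = 1.1741.
Time dilation: Δt = γ·Δτ = 1.1741 × 30.8 = 36.2 days.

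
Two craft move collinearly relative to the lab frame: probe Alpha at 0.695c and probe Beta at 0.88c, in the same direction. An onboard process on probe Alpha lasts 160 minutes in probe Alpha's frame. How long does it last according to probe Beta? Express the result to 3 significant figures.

182 minutes

Transform probe Alpha's velocity into probe Beta's frame: (0.695 − 0.88)/(1 − 0.695·0.88) = −0.185/0.3884, so the relative speed is 0.47631c.
γ for this relative speed: γ = 1/√(1 − 0.226871) = 1.1373.
Probe Alpha's interval is proper; time dilation gives Δt_B = γΔτ = 1.1373 × 160 minutes = 182 minutes.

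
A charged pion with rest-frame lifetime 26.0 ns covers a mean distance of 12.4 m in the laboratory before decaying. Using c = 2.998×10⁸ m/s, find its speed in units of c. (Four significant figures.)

Let x = d/(cτ) = 12.40 m / (2.998×10⁸ m/s × 2.600×10^-8 s) = 1.5908. Since d = βγcτ, x = βγ = β/√(1−β²).
Solving: β² = x²/(1+x²) = 2.53064/3.53064 = 0.716765, so β = 0.8466.

0.8466c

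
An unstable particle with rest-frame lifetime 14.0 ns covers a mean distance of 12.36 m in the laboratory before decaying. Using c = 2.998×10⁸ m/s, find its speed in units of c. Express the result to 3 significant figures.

d = βγcτ ⇒ βγ = d/(cτ) = 12.36 m / (4.1972 m) = 2.9448.
β = (βγ)/√(1+(βγ)²) = 2.9448/√9.67185 = 0.947.

0.947c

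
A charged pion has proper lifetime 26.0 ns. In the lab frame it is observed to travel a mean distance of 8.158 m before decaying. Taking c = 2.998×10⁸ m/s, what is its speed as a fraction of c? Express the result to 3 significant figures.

0.723c

Let x = d/(cτ) = 8.158 m / (2.998×10⁸ m/s × 2.600×10^-8 s) = 1.0466. Since d = βγcτ, x = βγ = β/√(1−β²).
Solving: β² = x²/(1+x²) = 1.09537/2.09537 = 0.522757, so β = 0.723.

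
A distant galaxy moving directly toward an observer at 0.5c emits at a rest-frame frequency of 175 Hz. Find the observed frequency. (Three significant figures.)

303 Hz

Relativistic Doppler (source moving toward): f_obs = f_src · √((1+β)/(1−β)).
With β = 0.5: factor = √(1.5/0.5) = 1.7321.
f_obs = 175 × 1.7321 = 303 Hz.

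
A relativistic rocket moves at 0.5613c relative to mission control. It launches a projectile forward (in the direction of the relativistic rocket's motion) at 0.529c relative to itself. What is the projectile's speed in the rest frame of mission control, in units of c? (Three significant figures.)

0.841c

Relativistic velocity addition: u = (u' + v)/(1 + u'v/c²), with u' = 0.529c and v = 0.5613c.
Numerator: 0.529 + 0.5613 = 1.0903. Denominator: 1 + (0.529)(0.5613) = 1.2969277.
u = 1.0903/1.2969277 = 0.84068, so the speed is 0.841c.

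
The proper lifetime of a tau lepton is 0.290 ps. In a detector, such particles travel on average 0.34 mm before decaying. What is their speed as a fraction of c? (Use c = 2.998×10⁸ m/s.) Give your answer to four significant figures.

d = βγcτ ⇒ βγ = d/(cτ) = 3.400×10^-4 m / (8.6942×10^-5 m) = 3.9107.
β = (βγ)/√(1+(βγ)²) = 3.9107/√16.2936 = 0.9688.

0.9688c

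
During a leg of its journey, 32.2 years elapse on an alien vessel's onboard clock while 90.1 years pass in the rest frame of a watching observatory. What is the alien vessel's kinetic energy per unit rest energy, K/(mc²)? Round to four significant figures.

γ = Δt/Δτ = 90.1/32.2 = 2.79814.
Since K = (γ−1)mc², K/(mc²) = 2.79814 − 1 = 1.798.

1.798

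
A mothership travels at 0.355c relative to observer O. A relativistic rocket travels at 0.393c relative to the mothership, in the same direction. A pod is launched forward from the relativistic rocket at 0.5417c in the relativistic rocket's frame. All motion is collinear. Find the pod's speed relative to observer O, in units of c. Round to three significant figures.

0.884c

First combine the pod and relativistic rocket (S''→S'): u₁ = (0.5417 + 0.393)/(1 + 0.5417×0.393) = 0.9347/1.2128881 = 0.77064.
Then combine with the mothership (S'→S): u = (0.77064 + 0.355)/(1 + 0.77064×0.355) = 1.12564/1.2735772 = 0.88384.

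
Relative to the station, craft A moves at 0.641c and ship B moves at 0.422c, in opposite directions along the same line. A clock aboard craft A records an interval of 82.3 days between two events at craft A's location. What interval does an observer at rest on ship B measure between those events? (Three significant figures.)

150 days

The velocity of craft A relative to ship B is (0.641 + 0.422)c / (1 + 0.641×0.422) = 0.83668c; relative speed 0.83668c.
At |u| = 0.83668c, γ = (1 − 0.700033)^(−1/2) = 1.8258.
The clock on craft A records proper time, so ship B measures Δt = γΔτ = 1.8258 × 82.3 = 150 days.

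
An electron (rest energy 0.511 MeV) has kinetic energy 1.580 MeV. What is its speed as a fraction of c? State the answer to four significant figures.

γ = 1 + K/(mc²) = 1 + 1.580/0.511 = 4.092.
β = √(1 − 1/γ²) = √(1 − 0.0597212) = √0.9402788 = 0.9697.

0.9697c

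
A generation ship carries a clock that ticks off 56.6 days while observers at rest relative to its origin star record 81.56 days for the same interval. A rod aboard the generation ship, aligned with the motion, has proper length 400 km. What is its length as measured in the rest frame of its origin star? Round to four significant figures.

277.6 km

From Δt = γΔτ: γ = 81.56/56.6 = 1.44099.
L = L₀/γ = 400/1.44099 = 277.6 km.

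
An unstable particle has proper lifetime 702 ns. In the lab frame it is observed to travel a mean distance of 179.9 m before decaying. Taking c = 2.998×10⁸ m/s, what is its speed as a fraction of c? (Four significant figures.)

Lab distance = (lab lifetime)·v = γτ·βc, so βγ = d/(cτ) = 179.9/(2.998×10⁸ × 7.020×10^-7) = 0.8548.
With βγ = 0.8548: γ² = 1 + (βγ)² = 1.730683, and β = (βγ)/γ = 0.8548/1.31555 = 0.6498.

0.6498c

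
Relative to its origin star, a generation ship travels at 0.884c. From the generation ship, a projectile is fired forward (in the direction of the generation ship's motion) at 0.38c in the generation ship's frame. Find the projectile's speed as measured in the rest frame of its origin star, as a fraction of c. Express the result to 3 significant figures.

Relativistic velocity addition: u = (u' + v)/(1 + u'v/c²), with u' = 0.38c and v = 0.884c.
Numerator: 0.38 + 0.884 = 1.264. Denominator: 1 + (0.38)(0.884) = 1.33592.
u = 1.264/1.33592 = 0.94616, so the speed is 0.946c.

0.946c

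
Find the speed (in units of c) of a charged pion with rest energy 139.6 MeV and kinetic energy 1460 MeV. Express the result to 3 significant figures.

γ = 1 + K/(mc²) = 1 + 1460/139.6 = 11.458.
β = √(1 − 1/γ²) = √(1 − 0.00761697) = √0.99238303 = 0.996.

0.996c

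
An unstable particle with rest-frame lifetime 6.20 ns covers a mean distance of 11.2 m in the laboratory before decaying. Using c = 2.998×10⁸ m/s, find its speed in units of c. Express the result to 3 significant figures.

d = βγcτ ⇒ βγ = d/(cτ) = 11.20 m / (1.85876 m) = 6.0255.
β = (βγ)/√(1+(βγ)²) = 6.0255/√37.3067 = 0.987.

0.987c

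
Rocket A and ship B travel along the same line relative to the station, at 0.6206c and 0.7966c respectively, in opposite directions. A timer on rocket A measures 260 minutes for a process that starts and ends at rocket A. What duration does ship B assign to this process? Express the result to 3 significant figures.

820 minutes

Speed of rocket A in ship B's frame: u = (v_A + v_B)/(1 + v_A v_B/c²) = (0.6206 + 0.7966)/(1 + 0.6206×0.7966) = 1.4172/1.49436996 = 0.94836; |u| = 0.94836c.
γ for this relative speed: γ = 1/√(1 − 0.899387) = 3.1526.
The clock on rocket A records proper time, so ship B measures Δt = γΔτ = 3.1526 × 260 = 820 minutes.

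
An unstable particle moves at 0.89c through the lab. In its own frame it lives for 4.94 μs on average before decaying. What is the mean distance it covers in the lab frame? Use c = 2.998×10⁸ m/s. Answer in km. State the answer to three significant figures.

γ = 1/√(1 − β²) = 1/√(1 − 0.7921) = 1/√0.2079 = 1/0.455961 = 2.1932.
Lab-frame lifetime: Δt = γτ = 2.1932 × 4.94 μs = 10.834 μs.
Distance: d = vΔt = 0.89 × 2.998×10⁸ m/s × 1.0834×10^-5 s = 2890 m = 2.89 km.

2.89 km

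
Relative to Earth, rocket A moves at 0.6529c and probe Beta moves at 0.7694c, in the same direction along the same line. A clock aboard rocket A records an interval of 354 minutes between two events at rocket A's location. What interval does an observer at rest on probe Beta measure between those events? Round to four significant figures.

The velocity of rocket A relative to probe Beta is (0.6529 − 0.7694)c / (1 − 0.6529×0.7694) = −0.2341c; relative speed 0.2341c.
γ for this relative speed: γ = 1/√(1 − 0.0548028) = 1.0286.
Rocket A's interval is proper; time dilation gives Δt_B = γΔτ = 1.0286 × 354 minutes = 364.1 minutes.

364.1 minutes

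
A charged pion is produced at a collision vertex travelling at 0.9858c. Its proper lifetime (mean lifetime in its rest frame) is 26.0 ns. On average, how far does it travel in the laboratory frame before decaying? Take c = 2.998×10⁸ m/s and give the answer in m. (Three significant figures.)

45.8 m

With β = 0.9858, γ = 1/√(1 − 0.9858²) = 1/√0.02819836 = 5.9551.
Lab-frame lifetime: Δt = γτ = 5.9551 × 26.0 ns = 154.83 ns.
Distance: d = vΔt = 0.9858 × 2.998×10⁸ m/s × 1.5483×10^-7 s = 45.8 m.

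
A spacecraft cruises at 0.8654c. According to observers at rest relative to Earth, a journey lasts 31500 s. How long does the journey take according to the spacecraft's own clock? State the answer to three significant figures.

15800 s

Lorentz factor: γ = (1 − 0.74891716)^(−1/2) = 1.9957.
The spacecraft's clock runs slow as seen from Earth, so Δτ = Δt/γ = 31500/1.9957 = 15800 s.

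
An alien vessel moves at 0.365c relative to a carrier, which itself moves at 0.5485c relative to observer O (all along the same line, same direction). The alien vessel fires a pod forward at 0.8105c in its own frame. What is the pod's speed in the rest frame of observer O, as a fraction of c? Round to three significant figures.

Apply u = (u'+v)/(1+u'v) twice. Pod in the carrier frame: (0.8105+0.365)/(1+0.8105·0.365) = 1.1755/1.2958325 = 0.90714c.
That velocity, transformed to the rest frame of observer O: (0.90714+0.5485)/(1+0.90714·0.5485) = 1.45564/1.49756629 = 0.972c.

0.972c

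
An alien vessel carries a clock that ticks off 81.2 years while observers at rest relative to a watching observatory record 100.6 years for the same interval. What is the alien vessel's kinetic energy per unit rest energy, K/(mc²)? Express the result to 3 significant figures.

The time-dilation ratio gives γ = 100.6/81.2 = 1.23892.
Since K = (γ−1)mc², K/(mc²) = 1.23892 − 1 = 0.239.

0.239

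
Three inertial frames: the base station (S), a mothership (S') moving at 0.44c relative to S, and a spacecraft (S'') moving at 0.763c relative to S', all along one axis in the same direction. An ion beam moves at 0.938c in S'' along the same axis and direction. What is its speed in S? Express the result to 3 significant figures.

0.997c

First combine the ion beam and spacecraft (S''→S'): u₁ = (0.938 + 0.763)/(1 + 0.938×0.763) = 1.701/1.715694 = 0.99144.
Then combine with the mothership (S'→S): u = (0.99144 + 0.44)/(1 + 0.99144×0.44) = 1.43144/1.4362336 = 0.99666.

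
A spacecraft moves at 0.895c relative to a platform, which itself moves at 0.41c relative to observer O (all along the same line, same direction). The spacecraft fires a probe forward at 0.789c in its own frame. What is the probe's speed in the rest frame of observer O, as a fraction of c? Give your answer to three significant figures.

0.995c

First combine the probe and spacecraft (S''→S'): u₁ = (0.789 + 0.895)/(1 + 0.789×0.895) = 1.684/1.706155 = 0.98701.
Then combine with the platform (S'→S): u = (0.98701 + 0.41)/(1 + 0.98701×0.41) = 1.39701/1.4046741 = 0.99454.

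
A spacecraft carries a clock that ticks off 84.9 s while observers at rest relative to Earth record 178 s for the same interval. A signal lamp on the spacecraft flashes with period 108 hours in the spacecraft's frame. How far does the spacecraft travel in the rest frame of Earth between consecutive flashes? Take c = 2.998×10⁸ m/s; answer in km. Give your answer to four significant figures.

The time-dilation ratio gives γ = 178/84.9 = 2.09658.
β = √(1 − 1/γ²) = 0.87892. Lab-frame period = γτ = 2.09658×108 hours = 226.43 hours. Distance = βc × γτ = 0.87892 × 2.998×10⁸ m/s × 815148 s = 2.1479×10^14 m = 2.148×10^11 km.

2.148×10^11 km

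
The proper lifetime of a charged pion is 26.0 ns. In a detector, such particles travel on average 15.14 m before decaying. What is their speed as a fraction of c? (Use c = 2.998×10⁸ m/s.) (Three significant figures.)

0.889c

Let x = d/(cτ) = 15.14 m / (2.998×10⁸ m/s × 2.600×10^-8 s) = 1.9423. Since d = βγcτ, x = βγ = β/√(1−β²).
Solving: β² = x²/(1+x²) = 3.77253/4.77253 = 0.790468, so β = 0.889.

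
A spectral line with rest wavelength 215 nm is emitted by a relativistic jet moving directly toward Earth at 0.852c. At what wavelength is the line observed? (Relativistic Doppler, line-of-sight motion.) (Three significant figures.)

60.8 nm

Relativistic Doppler for wavelength: λ_obs = λ_src · √((1−β)/(1+β)).
With β = 0.852: factor = √(0.148/1.852) = 0.28269.
λ_obs = 215 × 0.28269 = 60.8 nm.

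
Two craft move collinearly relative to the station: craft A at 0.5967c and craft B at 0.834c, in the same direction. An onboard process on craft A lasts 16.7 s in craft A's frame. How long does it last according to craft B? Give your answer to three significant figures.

The velocity of craft A relative to craft B is (0.5967 − 0.834)c / (1 − 0.5967×0.834) = −0.47238c; relative speed 0.47238c.
γ for this relative speed: γ = 1/√(1 − 0.223143) = 1.1346.
Craft A's interval is proper; time dilation gives Δt_B = γΔτ = 1.1346 × 16.7 s = 18.9 s.

18.9 s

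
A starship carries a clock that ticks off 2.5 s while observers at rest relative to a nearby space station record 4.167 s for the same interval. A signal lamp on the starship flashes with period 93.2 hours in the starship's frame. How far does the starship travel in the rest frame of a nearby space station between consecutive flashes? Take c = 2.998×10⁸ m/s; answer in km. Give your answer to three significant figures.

1.34×10^11 km

From Δt = γΔτ: γ = 4.167/2.5 = 1.6668.
β = √(1 − 1/γ²) = 0.80004. Lab-frame period = γτ = 1.6668×93.2 hours = 155.35 hours. Distance = βc × γτ = 0.80004 × 2.998×10⁸ m/s × 559260 s = 1.3414×10^14 m = 1.34×10^11 km.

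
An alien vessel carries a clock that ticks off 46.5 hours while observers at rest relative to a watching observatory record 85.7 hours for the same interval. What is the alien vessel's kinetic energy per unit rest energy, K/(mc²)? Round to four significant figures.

The time-dilation ratio gives γ = 85.7/46.5 = 1.84301.
K/(mc²) = γ − 1 = 1.84301 − 1 = 0.8430.

0.8430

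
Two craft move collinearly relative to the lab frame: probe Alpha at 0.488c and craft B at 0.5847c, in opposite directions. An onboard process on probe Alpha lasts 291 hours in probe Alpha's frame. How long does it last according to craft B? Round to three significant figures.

528 hours

The velocity of probe Alpha relative to craft B is (0.488 + 0.5847)c / (1 + 0.488×0.5847) = 0.83457c; relative speed 0.83457c.
γ for this relative speed: γ = 1/√(1 − 0.696507) = 1.8152.
The clock on probe Alpha records proper time, so craft B measures Δt = γΔτ = 1.8152 × 291 = 528 hours.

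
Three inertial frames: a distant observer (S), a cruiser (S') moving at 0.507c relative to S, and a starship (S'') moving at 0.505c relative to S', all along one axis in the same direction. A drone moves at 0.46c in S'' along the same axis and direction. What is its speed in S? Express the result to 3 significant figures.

0.923c

Compose velocities in two stages. Stage 1 (into S'): u₁ = (0.46+0.505)/(1+0.46×0.505) = 0.78309.
Stage 2 (into S): u = (0.78309+0.507)/(1+0.78309×0.507) = 0.92345, so the speed is 0.923c.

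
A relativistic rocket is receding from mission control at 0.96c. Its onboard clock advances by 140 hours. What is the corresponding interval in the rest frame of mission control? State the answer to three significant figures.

Lorentz factor: γ = (1 − 0.9216)^(−1/2) = 3.5714.
The onboard clock measures proper time, so the interval in the rest frame of mission control is dilated: Δt = γ·Δτ = 3.5714 × 140 hours = 500 hours.

500 hours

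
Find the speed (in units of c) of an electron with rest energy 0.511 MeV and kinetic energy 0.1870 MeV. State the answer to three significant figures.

γ = 1 + K/(mc²) = 1 + 0.1870/0.511 = 1.3659.
β = √(1 − 1/γ²) = √(1 − 0.535997) = √0.464003 = 0.681.

0.681c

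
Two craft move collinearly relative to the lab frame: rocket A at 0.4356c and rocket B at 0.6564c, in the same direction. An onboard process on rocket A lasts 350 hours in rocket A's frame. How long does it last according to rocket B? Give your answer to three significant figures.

368 hours

The velocity of rocket A relative to rocket B is (0.4356 − 0.6564)c / (1 − 0.4356×0.6564) = −0.30921c; relative speed 0.30921c.
γ for this relative speed: γ = 1/√(1 − 0.0956108) = 1.0515.
The clock on rocket A records proper time, so rocket B measures Δt = γΔτ = 1.0515 × 350 = 368 hours.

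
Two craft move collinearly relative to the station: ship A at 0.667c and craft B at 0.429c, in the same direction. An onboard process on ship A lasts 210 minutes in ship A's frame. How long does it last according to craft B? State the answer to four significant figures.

222.7 minutes

The velocity of ship A relative to craft B is (0.667 − 0.429)c / (1 − 0.667×0.429) = 0.3334c; relative speed 0.3334c.
At |u| = 0.3334c, γ = (1 − 0.111156)^(−1/2) = 1.0607.
The clock on ship A records proper time, so craft B measures Δt = γΔτ = 1.0607 × 210 = 222.7 minutes.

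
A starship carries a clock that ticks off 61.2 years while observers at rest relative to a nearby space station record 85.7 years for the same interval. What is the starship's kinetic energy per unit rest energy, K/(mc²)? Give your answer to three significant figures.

0.400

γ = Δt/Δτ = 85.7/61.2 = 1.40033.
K/(mc²) = γ − 1 = 1.40033 − 1 = 0.400.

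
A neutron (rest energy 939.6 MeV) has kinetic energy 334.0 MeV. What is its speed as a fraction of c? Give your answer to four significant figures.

0.6751c

K = (γ−1)mc², so γ = 1 + 334.0/939.6 = 1.3555.
Then v/c = √(1 − γ⁻²) = √(1 − 0.544253) = √0.455747 = 0.6751.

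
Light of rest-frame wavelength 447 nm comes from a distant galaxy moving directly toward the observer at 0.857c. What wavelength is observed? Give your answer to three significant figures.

124 nm

Relativistic Doppler for wavelength: λ_obs = λ_src · √((1−β)/(1+β)).
With β = 0.857: factor = √(0.143/1.857) = 0.2775.
λ_obs = 447 × 0.2775 = 124 nm.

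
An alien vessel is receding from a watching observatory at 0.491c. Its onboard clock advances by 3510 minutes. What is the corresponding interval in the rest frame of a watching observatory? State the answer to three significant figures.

γ = 1/√(1 − β²) = 1/√(1 − 0.241081) = 1/√0.758919 = 1/0.87116 = 1.1479.
Time dilation: Δt = γ·Δτ = 1.1479 × 3510 = 4030 minutes.

4030 minutes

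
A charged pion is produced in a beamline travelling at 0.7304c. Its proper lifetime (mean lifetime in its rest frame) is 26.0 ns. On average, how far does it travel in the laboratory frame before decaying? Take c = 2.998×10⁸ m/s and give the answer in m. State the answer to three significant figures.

8.34 m

γ = 1/√(1 − β²) = 1/√(1 − 0.53348416) = 1/√0.46651584 = 1/0.68302 = 1.4641.
Lab-frame lifetime: Δt = γτ = 1.4641 × 26.0 ns = 38.067 ns.
Distance: d = vΔt = 0.7304 × 2.998×10⁸ m/s × 3.8067×10^-8 s = 8.34 m.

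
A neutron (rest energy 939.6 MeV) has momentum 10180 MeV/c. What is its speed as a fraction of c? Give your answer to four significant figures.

0.9958c

pc/(mc²) = 10180/939.6 = 10.834 = βγ = β/√(1−β²).
So β² = x²/(1 + x²) with x = 10.834: x² = 117.376, β² = 117.376/118.376 = 0.991552, β = 0.9958.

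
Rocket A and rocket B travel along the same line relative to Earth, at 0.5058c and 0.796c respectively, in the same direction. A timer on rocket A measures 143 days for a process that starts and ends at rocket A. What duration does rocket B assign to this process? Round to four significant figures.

163.6 days

Speed of rocket A in rocket B's frame: u = (v_A − v_B)/(1 − v_A v_B/c²) = (0.5058 − 0.796)/(1 − 0.5058×0.796) = −0.2902/0.5973832 = −0.48579; |u| = 0.48579c.
At |u| = 0.48579c, γ = (1 − 0.235992)^(−1/2) = 1.1441.
Rocket A's interval is proper; time dilation gives Δt_B = γΔτ = 1.1441 × 143 days = 163.6 days.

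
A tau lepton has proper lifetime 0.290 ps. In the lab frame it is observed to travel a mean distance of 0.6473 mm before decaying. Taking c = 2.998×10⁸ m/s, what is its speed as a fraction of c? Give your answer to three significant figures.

0.991c

Lab distance = (lab lifetime)·v = γτ·βc, so βγ = d/(cτ) = 6.473×10^-4/(2.998×10⁸ × 2.900×10^-13) = 7.4452.
With βγ = 7.4452: γ² = 1 + (βγ)² = 56.431, and β = (βγ)/γ = 7.4452/7.51206 = 0.991.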